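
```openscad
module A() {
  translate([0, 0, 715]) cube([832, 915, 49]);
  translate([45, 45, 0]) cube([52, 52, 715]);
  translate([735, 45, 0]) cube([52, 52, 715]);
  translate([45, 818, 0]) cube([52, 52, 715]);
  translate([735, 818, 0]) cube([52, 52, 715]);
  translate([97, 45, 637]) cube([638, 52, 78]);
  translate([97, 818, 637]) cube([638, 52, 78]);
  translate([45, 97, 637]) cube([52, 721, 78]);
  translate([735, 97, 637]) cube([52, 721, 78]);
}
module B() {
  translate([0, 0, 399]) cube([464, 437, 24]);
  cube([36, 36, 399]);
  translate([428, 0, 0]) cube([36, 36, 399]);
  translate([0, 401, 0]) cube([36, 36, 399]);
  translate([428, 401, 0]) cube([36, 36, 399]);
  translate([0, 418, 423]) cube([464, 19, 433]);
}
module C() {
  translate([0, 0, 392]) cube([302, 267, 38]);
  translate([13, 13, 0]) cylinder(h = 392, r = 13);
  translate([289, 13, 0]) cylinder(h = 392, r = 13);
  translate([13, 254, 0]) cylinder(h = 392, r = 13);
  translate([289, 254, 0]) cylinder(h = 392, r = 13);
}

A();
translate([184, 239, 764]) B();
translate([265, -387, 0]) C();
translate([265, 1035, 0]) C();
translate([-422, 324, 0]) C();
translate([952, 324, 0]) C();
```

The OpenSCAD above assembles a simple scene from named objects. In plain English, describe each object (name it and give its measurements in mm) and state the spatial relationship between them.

A is a rectangular dining table. The top is 832×915×49 mm with its upper surface at z = 764 mm. It stands on four 52×52 mm square legs, each inset 45 mm from the nearest pair of top edges, running from the floor to the underside of the top. Four apron rails, 52 mm thick and 78 mm tall, run between adjacent legs with their top edges flush with the underside of the top and their outer faces flush with the legs' outer faces.

B is a chair: 464×437 mm seat, 24 mm thick, top at z = 423 mm, on four 36 mm square corner legs flush with the seat edges. A 19 mm thick backrest slab spans the full seat width, extending 433 mm above the seat top, its back face flush with the seat's +y edge.

C is a simple wooden stool: a rectangular seat 302 mm (x) by 267 mm (y), 38 mm thick, top face at z = 430 mm, on four round legs, each 26 mm in diameter. The legs rest on z = 0, each leg's axis is inset half a diameter from the nearest pair of seat edges (so the leg's bounding box is flush with the corner).

The chair is on top of the table, centred. Four stools sit around the table at the −y, +y, −x, +x sides.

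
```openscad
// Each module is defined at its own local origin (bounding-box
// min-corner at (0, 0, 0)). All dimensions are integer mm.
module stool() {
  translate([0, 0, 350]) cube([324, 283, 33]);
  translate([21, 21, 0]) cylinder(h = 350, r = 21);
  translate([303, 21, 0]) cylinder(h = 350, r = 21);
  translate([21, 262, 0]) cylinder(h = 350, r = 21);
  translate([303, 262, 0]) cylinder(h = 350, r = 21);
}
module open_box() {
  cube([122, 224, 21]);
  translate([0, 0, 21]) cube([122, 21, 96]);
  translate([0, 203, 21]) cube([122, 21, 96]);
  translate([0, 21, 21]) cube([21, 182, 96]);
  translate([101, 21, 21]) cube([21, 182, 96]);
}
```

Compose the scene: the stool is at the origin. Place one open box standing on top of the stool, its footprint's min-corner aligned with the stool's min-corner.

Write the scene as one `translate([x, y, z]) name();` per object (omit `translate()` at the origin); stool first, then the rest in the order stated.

stool();
translate([0, 0, 383]) open_box();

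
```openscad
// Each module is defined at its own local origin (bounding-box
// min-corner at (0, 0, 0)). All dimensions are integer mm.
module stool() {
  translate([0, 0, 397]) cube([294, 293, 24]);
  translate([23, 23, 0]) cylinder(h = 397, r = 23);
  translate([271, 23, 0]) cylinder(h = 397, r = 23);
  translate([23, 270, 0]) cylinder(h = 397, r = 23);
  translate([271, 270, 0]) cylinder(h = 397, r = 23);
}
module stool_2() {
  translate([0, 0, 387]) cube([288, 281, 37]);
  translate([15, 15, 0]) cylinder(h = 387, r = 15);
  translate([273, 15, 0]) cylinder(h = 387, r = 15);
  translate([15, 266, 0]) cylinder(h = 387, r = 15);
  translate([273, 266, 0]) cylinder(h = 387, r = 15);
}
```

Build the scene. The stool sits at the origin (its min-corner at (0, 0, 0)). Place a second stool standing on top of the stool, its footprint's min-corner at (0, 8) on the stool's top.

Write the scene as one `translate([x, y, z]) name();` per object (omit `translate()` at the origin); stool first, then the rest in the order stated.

stool();
translate([0, 8, 421]) stool_2();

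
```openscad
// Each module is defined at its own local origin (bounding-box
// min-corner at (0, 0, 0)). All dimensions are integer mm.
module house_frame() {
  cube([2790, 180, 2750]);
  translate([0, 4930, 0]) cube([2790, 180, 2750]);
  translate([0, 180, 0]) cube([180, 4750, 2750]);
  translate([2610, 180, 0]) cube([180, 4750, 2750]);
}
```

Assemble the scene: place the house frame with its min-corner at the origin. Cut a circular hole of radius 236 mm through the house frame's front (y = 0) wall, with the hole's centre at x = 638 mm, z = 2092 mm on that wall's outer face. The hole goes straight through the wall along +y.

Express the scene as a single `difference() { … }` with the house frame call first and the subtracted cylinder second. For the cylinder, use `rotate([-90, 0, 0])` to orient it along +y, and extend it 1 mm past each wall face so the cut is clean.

difference() {
  house_frame();
  translate([638, -1, 2092]) rotate([-90, 0, 0]) cylinder(h = 182, r = 236);
}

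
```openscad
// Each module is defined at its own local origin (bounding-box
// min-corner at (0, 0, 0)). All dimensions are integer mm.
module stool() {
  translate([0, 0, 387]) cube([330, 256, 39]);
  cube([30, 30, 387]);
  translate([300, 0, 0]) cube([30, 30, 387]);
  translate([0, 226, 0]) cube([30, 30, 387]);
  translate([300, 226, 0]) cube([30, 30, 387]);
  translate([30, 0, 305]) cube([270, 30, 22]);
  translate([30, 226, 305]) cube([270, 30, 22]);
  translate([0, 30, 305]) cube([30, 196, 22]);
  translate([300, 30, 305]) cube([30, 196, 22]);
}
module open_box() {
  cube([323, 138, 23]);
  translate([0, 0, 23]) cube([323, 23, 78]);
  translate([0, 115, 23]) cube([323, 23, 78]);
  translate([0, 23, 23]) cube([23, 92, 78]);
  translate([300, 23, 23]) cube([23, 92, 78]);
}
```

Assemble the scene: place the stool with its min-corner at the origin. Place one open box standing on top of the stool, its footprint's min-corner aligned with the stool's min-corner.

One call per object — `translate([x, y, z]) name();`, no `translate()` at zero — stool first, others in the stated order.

stool();
translate([0, 0, 426]) open_box();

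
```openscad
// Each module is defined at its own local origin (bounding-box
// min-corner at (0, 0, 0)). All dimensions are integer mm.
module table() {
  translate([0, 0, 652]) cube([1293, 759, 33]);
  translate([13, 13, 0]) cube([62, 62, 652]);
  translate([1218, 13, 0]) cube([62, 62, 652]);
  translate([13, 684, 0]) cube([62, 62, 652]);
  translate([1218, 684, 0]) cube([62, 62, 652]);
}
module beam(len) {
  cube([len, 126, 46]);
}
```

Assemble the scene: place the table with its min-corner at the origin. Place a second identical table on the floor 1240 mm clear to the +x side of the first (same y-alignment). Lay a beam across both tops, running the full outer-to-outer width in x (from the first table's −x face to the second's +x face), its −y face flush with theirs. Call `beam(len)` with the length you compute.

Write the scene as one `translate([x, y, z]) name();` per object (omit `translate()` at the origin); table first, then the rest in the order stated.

table();
translate([2533, 0, 0]) table();
translate([0, 0, 685]) beam(3826);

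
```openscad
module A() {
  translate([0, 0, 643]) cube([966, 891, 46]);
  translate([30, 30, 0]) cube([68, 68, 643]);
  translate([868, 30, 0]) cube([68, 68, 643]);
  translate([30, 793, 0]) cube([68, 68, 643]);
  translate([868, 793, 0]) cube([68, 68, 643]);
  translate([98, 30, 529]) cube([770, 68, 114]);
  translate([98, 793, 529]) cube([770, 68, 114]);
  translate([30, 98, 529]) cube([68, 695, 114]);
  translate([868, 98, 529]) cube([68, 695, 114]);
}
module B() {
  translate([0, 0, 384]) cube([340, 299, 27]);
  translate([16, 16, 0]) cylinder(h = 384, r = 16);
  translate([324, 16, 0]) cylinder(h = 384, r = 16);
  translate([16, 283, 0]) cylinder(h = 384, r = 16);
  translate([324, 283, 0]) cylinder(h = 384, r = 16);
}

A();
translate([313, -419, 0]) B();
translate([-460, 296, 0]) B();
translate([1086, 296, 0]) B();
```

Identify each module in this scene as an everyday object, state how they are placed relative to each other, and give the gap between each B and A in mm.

A is a table. B is a stool. Three stools sit around the table at the −y, −x, +x sides. The gap between each stool and the table is 120 mm.

Each stool's nearest face is 120 mm from the table's bounding box.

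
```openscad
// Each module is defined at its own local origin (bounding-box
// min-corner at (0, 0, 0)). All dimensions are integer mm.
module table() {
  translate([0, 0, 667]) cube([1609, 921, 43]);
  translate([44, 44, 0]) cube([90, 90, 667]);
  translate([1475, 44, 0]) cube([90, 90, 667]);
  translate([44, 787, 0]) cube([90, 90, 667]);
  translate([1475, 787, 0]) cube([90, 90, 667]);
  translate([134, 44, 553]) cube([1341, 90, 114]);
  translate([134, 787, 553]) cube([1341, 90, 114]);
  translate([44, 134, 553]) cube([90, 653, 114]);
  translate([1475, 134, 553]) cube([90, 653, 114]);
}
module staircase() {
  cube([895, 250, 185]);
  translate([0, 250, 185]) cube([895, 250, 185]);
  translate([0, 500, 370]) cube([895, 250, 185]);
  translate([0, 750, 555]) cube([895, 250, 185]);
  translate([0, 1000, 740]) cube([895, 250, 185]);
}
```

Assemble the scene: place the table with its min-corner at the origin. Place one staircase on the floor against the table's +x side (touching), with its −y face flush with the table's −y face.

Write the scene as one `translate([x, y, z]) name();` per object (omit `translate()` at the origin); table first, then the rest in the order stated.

table();
translate([1609, 0, 0]) staircase();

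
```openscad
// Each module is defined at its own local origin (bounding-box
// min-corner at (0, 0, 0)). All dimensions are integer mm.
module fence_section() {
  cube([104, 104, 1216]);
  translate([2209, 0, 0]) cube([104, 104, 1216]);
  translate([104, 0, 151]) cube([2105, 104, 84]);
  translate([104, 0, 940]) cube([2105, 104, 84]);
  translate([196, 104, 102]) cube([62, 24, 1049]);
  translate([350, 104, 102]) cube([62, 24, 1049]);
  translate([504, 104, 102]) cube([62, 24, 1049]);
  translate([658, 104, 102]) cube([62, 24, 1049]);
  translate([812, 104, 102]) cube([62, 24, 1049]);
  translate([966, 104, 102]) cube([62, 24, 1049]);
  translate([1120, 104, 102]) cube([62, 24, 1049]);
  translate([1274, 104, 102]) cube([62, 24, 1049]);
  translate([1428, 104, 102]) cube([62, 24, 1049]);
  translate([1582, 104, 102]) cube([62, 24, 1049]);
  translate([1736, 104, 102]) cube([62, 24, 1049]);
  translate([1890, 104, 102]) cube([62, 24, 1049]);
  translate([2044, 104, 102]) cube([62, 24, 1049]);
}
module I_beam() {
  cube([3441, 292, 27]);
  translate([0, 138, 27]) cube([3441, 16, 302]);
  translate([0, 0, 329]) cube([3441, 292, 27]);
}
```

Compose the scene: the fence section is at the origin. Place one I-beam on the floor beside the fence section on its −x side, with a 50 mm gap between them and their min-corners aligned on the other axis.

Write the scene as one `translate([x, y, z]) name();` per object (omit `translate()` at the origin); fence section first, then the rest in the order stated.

fence_section();
translate([-3491, 0, 0]) I_beam();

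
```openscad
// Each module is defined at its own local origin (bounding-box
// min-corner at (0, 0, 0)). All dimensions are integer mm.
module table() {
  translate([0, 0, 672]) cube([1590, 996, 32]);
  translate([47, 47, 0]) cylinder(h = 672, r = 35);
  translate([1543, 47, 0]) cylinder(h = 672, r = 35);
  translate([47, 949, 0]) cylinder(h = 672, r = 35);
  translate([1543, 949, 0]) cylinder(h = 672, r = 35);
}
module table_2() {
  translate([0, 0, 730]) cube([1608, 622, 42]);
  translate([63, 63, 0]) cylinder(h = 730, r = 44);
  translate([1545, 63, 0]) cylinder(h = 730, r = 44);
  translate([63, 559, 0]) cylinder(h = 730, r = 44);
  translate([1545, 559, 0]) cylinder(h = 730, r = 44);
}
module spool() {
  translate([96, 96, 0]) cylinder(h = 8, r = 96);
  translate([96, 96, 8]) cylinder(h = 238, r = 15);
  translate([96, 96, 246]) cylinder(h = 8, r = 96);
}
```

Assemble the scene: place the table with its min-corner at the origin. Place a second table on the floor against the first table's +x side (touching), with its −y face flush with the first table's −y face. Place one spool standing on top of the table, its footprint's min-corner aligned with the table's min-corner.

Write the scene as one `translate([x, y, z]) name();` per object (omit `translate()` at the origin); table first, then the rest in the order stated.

table();
translate([1590, 0, 0]) table_2();
translate([0, 0, 704]) spool();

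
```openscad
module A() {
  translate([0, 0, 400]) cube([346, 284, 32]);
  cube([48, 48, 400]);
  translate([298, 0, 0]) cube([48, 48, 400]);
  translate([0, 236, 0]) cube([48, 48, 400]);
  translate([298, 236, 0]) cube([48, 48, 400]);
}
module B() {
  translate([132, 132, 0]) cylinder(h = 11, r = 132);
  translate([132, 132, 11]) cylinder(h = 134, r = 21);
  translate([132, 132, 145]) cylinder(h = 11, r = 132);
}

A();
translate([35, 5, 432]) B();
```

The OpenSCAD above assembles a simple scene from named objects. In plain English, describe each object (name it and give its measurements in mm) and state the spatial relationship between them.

A is a four-legged stool. The seat is 346×284 mm, 32 mm thick, top at z = 432 mm. It stands on four square legs, each 48×48 mm in cross-section, from z = 0 to the seat underside, each flush with a corner of the seat.

B is a spool: two coaxial disc flanges of radius 132 mm and thickness 11 mm, joined by a core cylinder of radius 21 mm and height 134 mm. The lower flange rests on z = 0 and the three cylinders share a vertical axis.

The spool is on top of the stool.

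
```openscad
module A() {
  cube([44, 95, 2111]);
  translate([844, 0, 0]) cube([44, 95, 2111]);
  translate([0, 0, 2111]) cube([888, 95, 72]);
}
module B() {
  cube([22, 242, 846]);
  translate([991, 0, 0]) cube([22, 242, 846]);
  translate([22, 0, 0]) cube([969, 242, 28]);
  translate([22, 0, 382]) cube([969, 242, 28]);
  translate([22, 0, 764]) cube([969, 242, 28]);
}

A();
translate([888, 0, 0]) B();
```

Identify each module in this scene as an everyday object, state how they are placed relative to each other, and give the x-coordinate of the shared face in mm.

The door frame's +x face and the bookshelf's −x face are both at x = 888 mm.

A is a door frame. B is a bookshelf. The bookshelf is against the door frame's +x side, with their −y faces flush. The x-coordinate of the shared face is 888 mm.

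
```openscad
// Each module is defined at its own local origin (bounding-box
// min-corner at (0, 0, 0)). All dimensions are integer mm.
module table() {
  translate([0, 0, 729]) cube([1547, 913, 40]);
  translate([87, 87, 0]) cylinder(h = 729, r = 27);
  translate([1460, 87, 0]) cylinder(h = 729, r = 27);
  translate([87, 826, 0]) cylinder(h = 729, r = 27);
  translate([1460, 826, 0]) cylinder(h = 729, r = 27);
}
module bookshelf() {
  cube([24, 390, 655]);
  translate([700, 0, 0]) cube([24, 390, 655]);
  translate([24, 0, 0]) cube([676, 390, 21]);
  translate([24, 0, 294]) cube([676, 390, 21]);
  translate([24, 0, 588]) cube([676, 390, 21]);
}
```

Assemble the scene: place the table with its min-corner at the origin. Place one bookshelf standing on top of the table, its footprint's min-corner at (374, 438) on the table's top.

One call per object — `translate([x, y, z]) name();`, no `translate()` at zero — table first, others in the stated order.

table();
translate([374, 438, 769]) bookshelf();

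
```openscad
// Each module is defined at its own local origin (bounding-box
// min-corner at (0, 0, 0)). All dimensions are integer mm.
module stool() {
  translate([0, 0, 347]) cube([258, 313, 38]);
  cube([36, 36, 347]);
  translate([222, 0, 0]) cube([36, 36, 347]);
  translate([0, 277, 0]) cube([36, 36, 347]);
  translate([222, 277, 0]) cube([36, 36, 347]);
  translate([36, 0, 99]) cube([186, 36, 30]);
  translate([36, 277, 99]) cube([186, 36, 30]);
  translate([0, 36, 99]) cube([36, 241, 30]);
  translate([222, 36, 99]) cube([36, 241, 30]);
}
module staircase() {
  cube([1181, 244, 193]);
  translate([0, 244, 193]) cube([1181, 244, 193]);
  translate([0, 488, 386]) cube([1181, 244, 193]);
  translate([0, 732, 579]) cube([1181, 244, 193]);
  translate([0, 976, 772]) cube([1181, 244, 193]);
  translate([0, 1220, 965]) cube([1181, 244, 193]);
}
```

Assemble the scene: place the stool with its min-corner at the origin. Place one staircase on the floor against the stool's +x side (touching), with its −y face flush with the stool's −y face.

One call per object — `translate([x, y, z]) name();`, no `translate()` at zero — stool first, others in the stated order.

stool();
translate([258, 0, 0]) staircase();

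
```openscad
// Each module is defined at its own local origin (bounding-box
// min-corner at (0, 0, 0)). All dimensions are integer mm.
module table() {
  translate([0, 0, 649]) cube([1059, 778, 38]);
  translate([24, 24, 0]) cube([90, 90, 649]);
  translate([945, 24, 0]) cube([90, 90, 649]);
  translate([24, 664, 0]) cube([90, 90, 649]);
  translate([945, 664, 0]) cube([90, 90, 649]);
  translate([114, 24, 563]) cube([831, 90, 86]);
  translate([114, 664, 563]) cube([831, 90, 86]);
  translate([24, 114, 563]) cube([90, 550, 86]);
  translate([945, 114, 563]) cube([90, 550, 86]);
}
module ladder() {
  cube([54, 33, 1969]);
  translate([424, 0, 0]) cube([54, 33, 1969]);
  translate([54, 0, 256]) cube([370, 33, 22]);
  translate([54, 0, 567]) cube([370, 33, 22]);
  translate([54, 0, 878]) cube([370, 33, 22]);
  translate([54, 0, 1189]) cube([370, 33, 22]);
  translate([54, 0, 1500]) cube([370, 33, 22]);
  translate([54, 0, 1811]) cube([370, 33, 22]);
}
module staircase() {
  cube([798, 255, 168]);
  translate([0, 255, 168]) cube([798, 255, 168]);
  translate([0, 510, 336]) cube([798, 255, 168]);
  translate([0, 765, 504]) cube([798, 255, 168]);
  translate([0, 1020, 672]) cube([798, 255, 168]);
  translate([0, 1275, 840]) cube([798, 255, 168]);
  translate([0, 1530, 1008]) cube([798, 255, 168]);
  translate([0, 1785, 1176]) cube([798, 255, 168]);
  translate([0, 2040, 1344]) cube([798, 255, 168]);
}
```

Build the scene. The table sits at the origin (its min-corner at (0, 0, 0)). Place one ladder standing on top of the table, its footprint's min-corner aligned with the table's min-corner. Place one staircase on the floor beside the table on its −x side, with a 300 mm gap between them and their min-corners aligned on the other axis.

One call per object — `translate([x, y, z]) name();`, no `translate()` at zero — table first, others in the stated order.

table();
translate([0, 0, 687]) ladder();
translate([-1098, 0, 0]) staircase();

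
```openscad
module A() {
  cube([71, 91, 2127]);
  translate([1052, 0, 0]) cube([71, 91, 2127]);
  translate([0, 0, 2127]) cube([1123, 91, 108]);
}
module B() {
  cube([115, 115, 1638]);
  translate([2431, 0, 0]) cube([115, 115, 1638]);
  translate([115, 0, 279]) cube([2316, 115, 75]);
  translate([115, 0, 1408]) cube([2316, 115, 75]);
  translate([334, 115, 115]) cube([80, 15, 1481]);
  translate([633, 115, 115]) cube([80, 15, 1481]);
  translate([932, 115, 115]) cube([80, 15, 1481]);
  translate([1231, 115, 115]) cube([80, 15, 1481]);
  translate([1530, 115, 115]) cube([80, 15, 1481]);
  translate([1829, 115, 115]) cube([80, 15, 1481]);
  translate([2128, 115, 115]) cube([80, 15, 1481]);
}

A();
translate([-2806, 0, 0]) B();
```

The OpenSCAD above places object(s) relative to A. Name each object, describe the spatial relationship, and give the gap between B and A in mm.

A is a door frame. B is a fence section. The fence section is on the floor beside the door frame on its −x side. The gap between the fence section and the door frame is 260 mm.

The fence section's nearest face is 260 mm from the door frame's −x face.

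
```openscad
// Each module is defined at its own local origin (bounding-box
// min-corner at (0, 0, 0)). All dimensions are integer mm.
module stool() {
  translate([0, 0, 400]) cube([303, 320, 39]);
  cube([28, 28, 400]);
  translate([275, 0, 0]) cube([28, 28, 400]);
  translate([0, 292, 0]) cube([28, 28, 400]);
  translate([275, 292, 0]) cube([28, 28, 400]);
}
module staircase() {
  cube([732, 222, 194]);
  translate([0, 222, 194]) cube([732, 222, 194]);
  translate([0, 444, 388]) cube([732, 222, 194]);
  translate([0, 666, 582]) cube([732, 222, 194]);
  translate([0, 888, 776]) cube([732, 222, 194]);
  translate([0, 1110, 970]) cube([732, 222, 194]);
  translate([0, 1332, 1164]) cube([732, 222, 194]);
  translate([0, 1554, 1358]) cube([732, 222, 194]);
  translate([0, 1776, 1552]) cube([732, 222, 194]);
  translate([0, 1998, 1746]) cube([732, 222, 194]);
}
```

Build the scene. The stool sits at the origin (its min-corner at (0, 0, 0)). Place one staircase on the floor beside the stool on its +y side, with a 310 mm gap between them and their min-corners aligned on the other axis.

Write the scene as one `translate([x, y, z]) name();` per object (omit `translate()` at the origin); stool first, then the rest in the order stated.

stool();
translate([0, 630, 0]) staircase();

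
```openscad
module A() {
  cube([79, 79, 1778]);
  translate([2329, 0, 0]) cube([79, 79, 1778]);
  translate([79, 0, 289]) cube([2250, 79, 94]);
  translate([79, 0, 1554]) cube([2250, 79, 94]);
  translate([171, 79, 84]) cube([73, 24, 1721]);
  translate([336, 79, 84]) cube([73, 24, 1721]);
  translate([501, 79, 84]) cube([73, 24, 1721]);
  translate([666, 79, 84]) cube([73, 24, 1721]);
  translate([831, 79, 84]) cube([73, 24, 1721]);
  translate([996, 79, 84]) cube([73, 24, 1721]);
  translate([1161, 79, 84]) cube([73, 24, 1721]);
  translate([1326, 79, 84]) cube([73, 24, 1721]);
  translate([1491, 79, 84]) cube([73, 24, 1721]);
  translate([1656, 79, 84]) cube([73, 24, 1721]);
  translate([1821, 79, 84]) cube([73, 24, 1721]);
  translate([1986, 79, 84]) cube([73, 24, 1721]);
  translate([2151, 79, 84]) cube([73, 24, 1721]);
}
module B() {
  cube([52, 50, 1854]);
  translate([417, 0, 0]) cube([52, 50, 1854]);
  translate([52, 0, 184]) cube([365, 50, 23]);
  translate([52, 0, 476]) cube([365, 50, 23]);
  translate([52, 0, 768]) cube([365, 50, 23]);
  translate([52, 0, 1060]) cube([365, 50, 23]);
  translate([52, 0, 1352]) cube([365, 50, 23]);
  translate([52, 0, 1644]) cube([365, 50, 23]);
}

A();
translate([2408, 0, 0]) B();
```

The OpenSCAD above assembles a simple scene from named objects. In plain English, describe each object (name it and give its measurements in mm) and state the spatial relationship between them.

A is a fence section. Two 79×79 mm posts, 1778 mm tall, stand on the floor with a clear span of 2250 mm between their inner faces. Two horizontal rails of 79×94 mm section span the gap between the posts with their undersides at z = 289 mm and z = 1554 mm, flush with the posts' −y face. 13 pickets, each 73 mm wide, 24 mm thick and 1721 mm tall, are fixed to the +y face of the rails with their bottoms at z = 84 mm, evenly spaced across the span with equal gaps (rounded down to the nearest mm) at the −x end and between each pair — any rounding remainder accumulates at the +x end.

B is a straight ladder. Two 52×50 mm vertical rails, 1854 mm tall, stand 469 mm apart (outside-to-outside) with their front faces coplanar on the −y side. 6 rungs, each 50 mm deep and 23 mm tall, span between the inner faces of the rails, front faces flush with the rails. The lowest rung's underside is at z = 184 mm and rungs are spaced 292 mm apart (underside to underside).

The ladder is against the fence section's +x side, with their −y faces flush.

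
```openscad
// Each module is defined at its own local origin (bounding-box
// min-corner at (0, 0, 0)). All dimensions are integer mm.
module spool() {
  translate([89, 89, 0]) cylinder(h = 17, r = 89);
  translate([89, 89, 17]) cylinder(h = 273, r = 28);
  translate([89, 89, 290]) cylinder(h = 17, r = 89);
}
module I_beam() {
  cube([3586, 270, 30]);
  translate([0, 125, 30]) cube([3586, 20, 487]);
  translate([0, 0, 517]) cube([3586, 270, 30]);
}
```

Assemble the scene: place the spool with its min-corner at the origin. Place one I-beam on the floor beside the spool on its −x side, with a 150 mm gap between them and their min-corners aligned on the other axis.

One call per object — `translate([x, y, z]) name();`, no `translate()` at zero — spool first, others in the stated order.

spool();
translate([-3736, 0, 0]) I_beam();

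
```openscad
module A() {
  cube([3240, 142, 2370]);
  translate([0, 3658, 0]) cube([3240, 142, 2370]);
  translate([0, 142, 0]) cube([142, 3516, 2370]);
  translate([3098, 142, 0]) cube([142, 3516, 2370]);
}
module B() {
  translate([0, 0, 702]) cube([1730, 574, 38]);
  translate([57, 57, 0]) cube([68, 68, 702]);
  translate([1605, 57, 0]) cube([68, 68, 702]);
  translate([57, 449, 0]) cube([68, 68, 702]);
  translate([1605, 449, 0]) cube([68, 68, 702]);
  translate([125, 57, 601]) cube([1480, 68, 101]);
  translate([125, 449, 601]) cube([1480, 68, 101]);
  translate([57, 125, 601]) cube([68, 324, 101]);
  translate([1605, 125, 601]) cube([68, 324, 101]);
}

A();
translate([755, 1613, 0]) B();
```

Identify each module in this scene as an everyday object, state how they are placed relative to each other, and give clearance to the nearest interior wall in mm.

A is a house frame. B is a table. The table sits inside the house frame, centred. The clearance to the nearest interior wall is 613 mm.

Clearances: x = 613, y = 1471; minimum 613 mm.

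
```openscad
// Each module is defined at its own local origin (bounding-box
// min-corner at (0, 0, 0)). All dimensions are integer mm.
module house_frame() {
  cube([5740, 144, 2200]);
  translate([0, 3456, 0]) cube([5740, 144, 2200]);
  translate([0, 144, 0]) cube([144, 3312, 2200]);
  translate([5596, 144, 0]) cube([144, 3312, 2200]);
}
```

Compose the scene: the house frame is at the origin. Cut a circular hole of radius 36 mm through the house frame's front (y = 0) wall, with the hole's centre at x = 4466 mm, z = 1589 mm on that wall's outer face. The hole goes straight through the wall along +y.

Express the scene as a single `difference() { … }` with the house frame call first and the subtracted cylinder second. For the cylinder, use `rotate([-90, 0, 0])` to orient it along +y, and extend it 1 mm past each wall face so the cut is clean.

difference() {
  house_frame();
  translate([4466, -1, 1589]) rotate([-90, 0, 0]) cylinder(h = 146, r = 36);
}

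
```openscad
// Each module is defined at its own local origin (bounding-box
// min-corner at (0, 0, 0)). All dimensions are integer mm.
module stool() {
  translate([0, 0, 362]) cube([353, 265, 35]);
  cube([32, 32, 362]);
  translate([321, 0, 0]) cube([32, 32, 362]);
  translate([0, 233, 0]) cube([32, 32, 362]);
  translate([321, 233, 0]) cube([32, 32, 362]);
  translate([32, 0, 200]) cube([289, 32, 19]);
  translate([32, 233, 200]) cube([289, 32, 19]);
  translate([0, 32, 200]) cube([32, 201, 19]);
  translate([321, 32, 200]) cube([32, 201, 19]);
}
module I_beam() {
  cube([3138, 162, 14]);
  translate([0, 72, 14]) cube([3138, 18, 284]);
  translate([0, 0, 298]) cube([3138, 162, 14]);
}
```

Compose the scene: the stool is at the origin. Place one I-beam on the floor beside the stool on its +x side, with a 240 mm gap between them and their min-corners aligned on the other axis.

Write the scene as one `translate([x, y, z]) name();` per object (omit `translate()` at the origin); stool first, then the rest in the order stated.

stool();
translate([593, 0, 0]) I_beam();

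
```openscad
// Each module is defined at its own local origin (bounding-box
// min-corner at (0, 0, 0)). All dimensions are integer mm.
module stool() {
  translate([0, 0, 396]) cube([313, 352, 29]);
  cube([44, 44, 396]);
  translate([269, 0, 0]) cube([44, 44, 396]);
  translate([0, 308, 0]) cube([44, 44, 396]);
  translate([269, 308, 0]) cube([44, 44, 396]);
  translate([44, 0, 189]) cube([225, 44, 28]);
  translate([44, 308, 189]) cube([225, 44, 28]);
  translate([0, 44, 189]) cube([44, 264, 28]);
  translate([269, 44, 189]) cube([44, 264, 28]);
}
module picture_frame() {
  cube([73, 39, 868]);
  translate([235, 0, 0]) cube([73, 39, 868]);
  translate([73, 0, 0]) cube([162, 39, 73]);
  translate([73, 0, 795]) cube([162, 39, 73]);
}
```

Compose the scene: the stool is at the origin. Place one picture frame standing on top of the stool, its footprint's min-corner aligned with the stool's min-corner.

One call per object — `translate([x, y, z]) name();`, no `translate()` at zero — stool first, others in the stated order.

stool();
translate([0, 0, 425]) picture_frame();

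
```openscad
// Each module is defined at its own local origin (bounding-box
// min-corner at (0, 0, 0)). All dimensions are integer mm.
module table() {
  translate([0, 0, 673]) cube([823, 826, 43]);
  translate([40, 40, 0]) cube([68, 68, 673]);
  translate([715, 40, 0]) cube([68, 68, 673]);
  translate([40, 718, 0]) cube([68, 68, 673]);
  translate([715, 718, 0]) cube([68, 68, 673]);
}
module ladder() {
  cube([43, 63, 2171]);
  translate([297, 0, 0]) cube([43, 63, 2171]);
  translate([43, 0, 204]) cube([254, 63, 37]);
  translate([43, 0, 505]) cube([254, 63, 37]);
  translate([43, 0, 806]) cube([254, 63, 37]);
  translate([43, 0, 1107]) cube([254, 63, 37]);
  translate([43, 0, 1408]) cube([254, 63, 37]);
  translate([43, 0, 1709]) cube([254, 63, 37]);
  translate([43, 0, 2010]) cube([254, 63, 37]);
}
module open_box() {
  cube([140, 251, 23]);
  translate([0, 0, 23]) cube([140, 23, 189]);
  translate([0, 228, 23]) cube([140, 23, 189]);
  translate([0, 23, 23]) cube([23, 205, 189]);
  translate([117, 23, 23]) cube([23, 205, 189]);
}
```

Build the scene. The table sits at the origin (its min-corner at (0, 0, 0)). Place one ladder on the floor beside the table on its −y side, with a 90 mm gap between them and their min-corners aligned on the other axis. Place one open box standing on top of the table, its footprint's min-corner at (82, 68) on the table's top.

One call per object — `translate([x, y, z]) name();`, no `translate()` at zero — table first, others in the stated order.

table();
translate([0, -153, 0]) ladder();
translate([82, 68, 716]) open_box();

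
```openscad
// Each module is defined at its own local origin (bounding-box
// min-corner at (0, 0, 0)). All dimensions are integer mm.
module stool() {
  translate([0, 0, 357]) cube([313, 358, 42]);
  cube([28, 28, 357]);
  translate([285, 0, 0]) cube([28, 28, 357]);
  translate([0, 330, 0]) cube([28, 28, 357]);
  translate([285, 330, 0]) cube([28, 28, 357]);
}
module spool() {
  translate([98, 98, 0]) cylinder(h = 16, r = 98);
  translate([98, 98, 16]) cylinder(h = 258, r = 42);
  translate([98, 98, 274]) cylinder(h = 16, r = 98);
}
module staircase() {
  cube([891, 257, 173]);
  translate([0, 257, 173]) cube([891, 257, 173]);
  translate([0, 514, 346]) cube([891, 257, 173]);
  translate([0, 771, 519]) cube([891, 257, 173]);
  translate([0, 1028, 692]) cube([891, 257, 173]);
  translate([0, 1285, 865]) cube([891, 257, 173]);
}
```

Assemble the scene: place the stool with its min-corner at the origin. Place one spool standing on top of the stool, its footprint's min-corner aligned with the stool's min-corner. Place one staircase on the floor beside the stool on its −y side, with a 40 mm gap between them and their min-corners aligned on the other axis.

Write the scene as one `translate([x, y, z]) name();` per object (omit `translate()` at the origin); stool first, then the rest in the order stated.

stool();
translate([0, 0, 399]) spool();
translate([0, -1582, 0]) staircase();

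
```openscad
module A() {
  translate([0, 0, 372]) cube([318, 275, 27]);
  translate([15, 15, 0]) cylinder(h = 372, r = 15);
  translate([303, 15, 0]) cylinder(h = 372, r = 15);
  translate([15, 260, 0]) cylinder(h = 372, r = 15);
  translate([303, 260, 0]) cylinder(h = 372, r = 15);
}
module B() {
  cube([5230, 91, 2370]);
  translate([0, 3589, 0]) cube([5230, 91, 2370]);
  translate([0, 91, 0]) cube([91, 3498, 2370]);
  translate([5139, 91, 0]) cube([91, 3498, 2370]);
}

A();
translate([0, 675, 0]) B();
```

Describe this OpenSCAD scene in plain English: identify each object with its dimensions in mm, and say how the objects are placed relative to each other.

A is a simple wooden stool: a rectangular seat 318 mm (x) by 275 mm (y), 27 mm thick, top face at z = 399 mm, on four round legs, each 30 mm in diameter. The legs rest on z = 0, each leg's axis is inset half a diameter from the nearest pair of seat edges (so the leg's bounding box is flush with the corner).

B is the wall frame of a small rectangular building: four walls, each 2370 mm tall and 91 mm thick, enclosing a footprint 5230 mm (x) by 3680 mm (y) outside-to-outside, with no floor or roof. The front and back walls (the −y and +y sides) span the full width; the two side walls fit between them.

The house frame is on the floor beside the stool on its +y side.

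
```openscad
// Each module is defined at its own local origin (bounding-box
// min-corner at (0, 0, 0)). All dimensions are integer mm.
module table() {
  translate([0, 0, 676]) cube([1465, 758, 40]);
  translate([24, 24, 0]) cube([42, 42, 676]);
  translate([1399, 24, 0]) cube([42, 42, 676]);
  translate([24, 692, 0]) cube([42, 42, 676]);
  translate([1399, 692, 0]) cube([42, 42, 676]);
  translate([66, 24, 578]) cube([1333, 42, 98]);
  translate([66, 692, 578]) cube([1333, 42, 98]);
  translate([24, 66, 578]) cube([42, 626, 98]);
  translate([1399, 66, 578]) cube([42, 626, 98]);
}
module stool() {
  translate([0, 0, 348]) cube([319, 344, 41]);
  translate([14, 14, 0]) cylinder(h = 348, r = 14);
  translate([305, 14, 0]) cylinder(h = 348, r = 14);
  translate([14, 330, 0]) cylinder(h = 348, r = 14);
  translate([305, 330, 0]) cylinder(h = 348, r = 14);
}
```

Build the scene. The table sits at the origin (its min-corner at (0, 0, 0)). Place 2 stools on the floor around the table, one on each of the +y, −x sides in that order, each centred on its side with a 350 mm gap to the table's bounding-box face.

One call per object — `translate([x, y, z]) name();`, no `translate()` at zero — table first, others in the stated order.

table();
translate([573, 1108, 0]) stool();
translate([-669, 207, 0]) stool();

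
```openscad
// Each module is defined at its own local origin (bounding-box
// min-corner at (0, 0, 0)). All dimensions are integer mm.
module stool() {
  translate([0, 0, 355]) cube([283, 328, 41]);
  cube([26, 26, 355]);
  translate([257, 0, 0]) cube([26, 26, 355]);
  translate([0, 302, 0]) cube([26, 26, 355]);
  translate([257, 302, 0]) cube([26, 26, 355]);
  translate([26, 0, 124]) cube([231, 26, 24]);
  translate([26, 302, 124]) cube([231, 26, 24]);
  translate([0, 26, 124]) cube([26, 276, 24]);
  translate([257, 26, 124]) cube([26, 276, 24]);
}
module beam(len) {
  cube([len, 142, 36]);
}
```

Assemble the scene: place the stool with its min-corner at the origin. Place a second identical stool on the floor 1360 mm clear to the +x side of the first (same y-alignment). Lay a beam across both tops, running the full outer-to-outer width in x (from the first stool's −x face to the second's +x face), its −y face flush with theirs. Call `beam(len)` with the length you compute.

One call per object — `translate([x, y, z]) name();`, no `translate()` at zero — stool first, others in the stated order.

stool();
translate([1643, 0, 0]) stool();
translate([0, 0, 396]) beam(1926);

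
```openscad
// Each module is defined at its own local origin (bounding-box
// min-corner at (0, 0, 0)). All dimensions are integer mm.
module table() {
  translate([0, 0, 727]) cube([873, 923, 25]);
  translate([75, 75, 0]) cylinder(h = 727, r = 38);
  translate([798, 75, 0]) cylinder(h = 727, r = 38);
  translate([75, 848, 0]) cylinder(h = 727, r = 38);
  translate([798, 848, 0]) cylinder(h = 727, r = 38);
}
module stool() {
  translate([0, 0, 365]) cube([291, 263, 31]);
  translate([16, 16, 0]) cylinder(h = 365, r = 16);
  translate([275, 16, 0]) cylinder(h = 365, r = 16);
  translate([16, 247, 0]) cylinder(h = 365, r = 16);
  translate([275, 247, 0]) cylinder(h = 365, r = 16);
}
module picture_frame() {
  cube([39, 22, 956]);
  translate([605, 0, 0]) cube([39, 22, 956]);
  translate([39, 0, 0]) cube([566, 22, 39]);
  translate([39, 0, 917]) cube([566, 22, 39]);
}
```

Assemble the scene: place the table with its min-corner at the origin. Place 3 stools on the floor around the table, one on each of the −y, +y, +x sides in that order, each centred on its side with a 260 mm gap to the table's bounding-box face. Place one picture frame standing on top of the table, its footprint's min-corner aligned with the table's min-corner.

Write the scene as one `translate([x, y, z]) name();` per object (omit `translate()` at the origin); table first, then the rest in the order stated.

table();
translate([291, -523, 0]) stool();
translate([291, 1183, 0]) stool();
translate([1133, 330, 0]) stool();
translate([0, 0, 752]) picture_frame();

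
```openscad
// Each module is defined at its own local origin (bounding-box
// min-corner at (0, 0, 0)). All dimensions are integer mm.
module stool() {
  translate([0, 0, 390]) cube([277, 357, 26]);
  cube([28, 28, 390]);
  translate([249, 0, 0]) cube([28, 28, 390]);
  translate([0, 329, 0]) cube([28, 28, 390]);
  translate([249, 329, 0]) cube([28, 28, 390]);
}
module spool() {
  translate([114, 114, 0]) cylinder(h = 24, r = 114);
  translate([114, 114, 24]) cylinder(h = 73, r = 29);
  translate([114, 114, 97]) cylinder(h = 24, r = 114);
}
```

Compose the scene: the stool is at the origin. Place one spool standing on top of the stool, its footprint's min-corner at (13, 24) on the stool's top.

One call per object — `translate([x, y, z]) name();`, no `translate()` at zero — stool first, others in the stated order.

stool();
translate([13, 24, 416]) spool();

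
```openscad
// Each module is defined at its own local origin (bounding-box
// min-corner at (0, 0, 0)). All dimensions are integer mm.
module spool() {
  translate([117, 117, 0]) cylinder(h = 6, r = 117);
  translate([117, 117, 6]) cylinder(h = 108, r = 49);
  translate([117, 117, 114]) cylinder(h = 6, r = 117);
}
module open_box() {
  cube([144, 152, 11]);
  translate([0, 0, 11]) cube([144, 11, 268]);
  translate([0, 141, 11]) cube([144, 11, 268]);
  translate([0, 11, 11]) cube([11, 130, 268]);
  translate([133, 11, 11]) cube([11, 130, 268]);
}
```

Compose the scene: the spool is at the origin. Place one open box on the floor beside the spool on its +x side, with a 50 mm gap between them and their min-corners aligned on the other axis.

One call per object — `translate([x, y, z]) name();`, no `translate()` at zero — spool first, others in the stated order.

spool();
translate([284, 0, 0]) open_box();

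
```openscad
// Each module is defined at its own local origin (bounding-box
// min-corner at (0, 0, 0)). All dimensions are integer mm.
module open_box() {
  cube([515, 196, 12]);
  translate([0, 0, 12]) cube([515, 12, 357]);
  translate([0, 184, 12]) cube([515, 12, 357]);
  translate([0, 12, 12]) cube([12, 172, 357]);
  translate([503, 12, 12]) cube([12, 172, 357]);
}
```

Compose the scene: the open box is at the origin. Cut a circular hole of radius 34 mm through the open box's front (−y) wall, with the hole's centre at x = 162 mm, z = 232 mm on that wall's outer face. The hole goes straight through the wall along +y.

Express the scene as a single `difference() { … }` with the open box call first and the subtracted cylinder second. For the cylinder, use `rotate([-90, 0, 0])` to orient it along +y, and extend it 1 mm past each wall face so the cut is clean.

difference() {
  open_box();
  translate([162, -1, 232]) rotate([-90, 0, 0]) cylinder(h = 14, r = 34);
}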